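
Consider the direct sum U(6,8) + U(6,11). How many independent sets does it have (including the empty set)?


For a direct sum, |I(M1+M2)| = |I(M1)| * |I(M2)|.
|I(U(6,8))| = sum C(8,k) for k=0..6 = 247.
|I(U(6,11))| = sum C(11,k) for k=0..6 = 1486.
Total = 247 * 1486 = 367042.

367042


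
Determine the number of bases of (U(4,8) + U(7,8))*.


(M1+M2)* = M1* + M2*.
M1* = U(4,8), bases: C(8,4) = 70.
M2* = U(1,8), bases: C(8,1) = 8.
|B(M*)| = 70 * 8 = 560.

560


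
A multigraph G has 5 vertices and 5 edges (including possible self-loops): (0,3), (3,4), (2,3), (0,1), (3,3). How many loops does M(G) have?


In a graphic matroid, a loop is a self-loop edge (u,u) with rank 0.
Examining all 5 edges for self-loops...
Self-loops found: (3,3)
Number of loops = 1.

1


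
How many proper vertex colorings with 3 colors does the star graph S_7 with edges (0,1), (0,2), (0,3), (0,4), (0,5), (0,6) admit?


P(tree, k) = k * (k-1)^(6) for any tree on 7 vertices.
P(3) = 3 * 2^6 = 3 * 64 = 192.

192


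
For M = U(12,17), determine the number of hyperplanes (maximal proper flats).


Hyperplanes of U(12,17) are flats of rank 11.
In a uniform matroid, these are exactly the (11)-element subsets.
Count = C(17,11) = 17! / (11! * 6!) = 12376.

12376


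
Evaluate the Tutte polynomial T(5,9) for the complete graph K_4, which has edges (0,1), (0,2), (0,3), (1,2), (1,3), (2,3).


T(K_4; x,y) = x^3 + 3x^2 + 4xy + 2x + y^3 + 3y^2 + 2y.
Substituting x=5, y=9:
= 125 + 75 + 180 + 10 + 729 + 243 + 18
= 1380.

1380


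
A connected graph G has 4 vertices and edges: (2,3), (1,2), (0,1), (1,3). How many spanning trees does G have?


By Kirchhoff's matrix tree theorem, the number of spanning trees equals
the determinant of any cofactor of the Laplacian matrix L.
G has 4 vertices and 4 edges.
Computing the (3 x 3) cofactor determinant gives 3.

3


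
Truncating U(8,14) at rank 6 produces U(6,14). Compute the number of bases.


Truncating U(8,14) to rank 6 gives U(6,14).
Bases of U(6,14) are all 6-element subsets of 14 elements.
Number of bases = (14 choose 6) = 3003.

3003


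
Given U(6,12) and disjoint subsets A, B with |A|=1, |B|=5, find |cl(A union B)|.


|A union B| = 1 + 5 = 6 (disjoint).
In U(6,12), cl(S) = S if |S| < 6, else cl(S) = E.
Since 6 >= 6, cl(A union B) = E.
|cl(A union B)| = 12.

12


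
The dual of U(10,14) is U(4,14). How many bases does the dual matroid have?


The dual of U(r,n) is U(n-r, n) = U(4,14).
Bases of U(4,14) are all (4)-element subsets.
|B(M*)| = (14 choose 4) = 1001.

1001


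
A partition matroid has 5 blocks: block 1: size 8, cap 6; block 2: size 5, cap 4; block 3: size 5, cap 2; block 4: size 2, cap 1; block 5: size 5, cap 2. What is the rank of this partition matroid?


Rank of a partition matroid = sum of min(|Si|, ci) for each block.
= min(8,6) + min(5,4) + min(5,2) + min(2,1) + min(5,2)
= 6 + 4 + 2 + 1 + 2
= 15.

15


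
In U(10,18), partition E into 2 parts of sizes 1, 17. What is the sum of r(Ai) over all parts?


r(Ai) = min(|Ai|, 10) for each part.
Sum = min(1,10) + min(17,10)
    = 1 + 10
    = 11.

11


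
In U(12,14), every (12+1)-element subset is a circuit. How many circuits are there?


In U(12,14), circuits are the (13)-element subsets.
Any set of 13 elements is dependent, and removing any one element gives
an independent set of size 12, so it is a minimal dependent set.
Number of circuits = (14 choose 13) = 14.

14


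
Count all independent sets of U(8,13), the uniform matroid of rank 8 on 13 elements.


Independent sets of U(8,13) are all subsets of size <= 8.
Count = C(13,0) + C(13,1) + C(13,2) + C(13,3) + C(13,4) + C(13,5) + C(13,6) + C(13,7) + C(13,8)
     = 1 + 13 + 78 + 286 + 715 + 1287 + 1716 + 1716 + 1287
     = 7099.

7099


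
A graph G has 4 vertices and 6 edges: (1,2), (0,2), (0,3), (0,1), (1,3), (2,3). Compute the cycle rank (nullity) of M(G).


Cycle rank (nullity) = |E| - r(M) = |E| - (|V| - c).
|E| = 6, |V| = 4, c = 1.
Nullity = 6 - (4 - 1) = 6 - 3 = 3.

3


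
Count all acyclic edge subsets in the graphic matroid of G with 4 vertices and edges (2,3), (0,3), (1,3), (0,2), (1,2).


An independent set in a graphic matroid is an acyclic edge subset.
G has 4 vertices and 5 edges.
Enumerate all 2^5 = 32 subsets, checking for acyclicity.
Total independent sets = 24.

24


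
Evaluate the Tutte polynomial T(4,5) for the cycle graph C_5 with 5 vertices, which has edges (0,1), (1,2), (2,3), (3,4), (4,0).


T(C_5; x,y) = x + x^2 + ... + x^(4) + y.
T(4,5) = 4^1 + 4^2 + 4^3 + 4^4 + 5
= 4 + 16 + 64 + 256 + 5
= 345.

345


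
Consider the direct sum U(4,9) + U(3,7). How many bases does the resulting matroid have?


Bases of a direct sum M1 + M2: |B| = |B(M1)| * |B(M2)|.
|B(U(4,9))| = C(9,4) = 126.
|B(U(3,7))| = C(7,3) = 35.
Total bases = 126 * 35 = 4410.

4410


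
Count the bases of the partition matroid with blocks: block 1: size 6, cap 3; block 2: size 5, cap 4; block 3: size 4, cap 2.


A basis picks exactly ci elements from block i.
Number of bases = product of C(|Si|, ci).
= C(6,3) * C(5,4) * C(4,2)
= 20 * 5 * 6
= 600.

600


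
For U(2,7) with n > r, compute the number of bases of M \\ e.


Deleting e from U(2,7) gives U(2,6) since n > r.
Bases of U(2,6) = (6 choose 2) = 15.

15


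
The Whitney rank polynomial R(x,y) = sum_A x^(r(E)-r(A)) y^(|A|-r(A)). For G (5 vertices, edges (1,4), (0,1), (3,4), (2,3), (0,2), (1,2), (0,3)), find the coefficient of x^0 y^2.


R(x,y) = sum over A in 2^E of x^(r(E)-r(A)) * y^(|A|-r(A)).
G has 5 vertices, 7 edges. r(E) = 4.
Enumerate all 2^7 = 128 subsets.
Count subsets with r(E)-r(A)=0 and |A|-r(A)=2: 7.

7


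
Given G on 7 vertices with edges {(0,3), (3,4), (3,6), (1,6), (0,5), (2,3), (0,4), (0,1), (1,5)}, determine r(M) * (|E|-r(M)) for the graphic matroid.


r(M) = |V| - c = 7 - 1 = 6.
nullity = |E| - r(M) = 9 - 6 = 3.
Product = 6 * 3 = 18.

18


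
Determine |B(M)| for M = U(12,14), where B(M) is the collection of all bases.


Bases of U(12,14) are all 12-element subsets of the 14-element ground set.
Number of bases = C(14,12).
(14 choose 12) = 91.

91


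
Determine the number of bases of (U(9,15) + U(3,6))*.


(M1+M2)* = M1* + M2*.
M1* = U(6,15), bases: C(15,6) = 5005.
M2* = U(3,6), bases: C(6,3) = 20.
|B(M*)| = 5005 * 20 = 100100.

100100


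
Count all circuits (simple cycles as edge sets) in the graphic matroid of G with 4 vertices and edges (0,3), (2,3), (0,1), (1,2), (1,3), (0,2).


A circuit in a graphic matroid = edge set of a simple cycle.
G has 4 vertices and 6 edges.
Enumerating all minimal edge subsets forming cycles...
Total circuits found: 7.

7


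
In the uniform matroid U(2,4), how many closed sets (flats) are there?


Flats of U(2,4): every subset of size < 2 is a flat, plus E itself.
Count = C(4,0) + C(4,1) + 1
     = 1 + 4 + 1
     = 6.

6


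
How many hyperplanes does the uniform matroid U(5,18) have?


Hyperplanes of U(5,18) are flats of rank 4.
In a uniform matroid, these are exactly the (4)-element subsets.
Count = (18 choose 4) = 3060.

3060


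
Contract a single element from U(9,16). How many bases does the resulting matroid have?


Contracting e from U(9,16) gives U(8,15).
Bases of U(8,15) = C(15,8) = 15! / (8! * 7!) = 6435.

6435


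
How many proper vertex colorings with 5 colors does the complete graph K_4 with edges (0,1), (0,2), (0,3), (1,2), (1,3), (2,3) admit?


P(K_4, k) = k(k-1)(k-2)...(k-3).
P(5) = (5) * (4) * (3) * (2) = 120.

120


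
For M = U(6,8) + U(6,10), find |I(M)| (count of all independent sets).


For a direct sum, |I(M1+M2)| = |I(M1)| * |I(M2)|.
|I(U(6,8))| = sum C(8,k) for k=0..6 = 247.
|I(U(6,10))| = sum C(10,k) for k=0..6 = 848.
Total = 247 * 848 = 209456.

209456


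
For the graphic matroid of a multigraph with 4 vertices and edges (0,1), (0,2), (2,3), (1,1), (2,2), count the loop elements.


In a graphic matroid, a loop is a self-loop edge (u,u) with rank 0.
Examining all 5 edges for self-loops...
Self-loops found: (1,1), (2,2)
Number of loops = 2.

2


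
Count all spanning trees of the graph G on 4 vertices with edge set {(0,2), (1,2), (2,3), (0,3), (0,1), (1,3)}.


By Kirchhoff's matrix tree theorem, the number of spanning trees equals
the determinant of any cofactor of the Laplacian matrix L.
G has 4 vertices and 6 edges.
Computing the (3 x 3) cofactor determinant gives 16.

16


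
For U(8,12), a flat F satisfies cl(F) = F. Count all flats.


Flats of U(8,12): every subset of size < 8 is a flat, plus E itself.
Count = C(12,0) + C(12,1) + C(12,2) + C(12,3) + C(12,4) + C(12,5) + C(12,6) + C(12,7) + 1
     = 1 + 12 + 66 + 220 + 495 + 792 + 924 + 792 + 1
     = 3303.

3303


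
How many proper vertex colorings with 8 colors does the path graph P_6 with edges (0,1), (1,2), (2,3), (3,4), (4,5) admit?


P(P_6, k) = k * (k-1)^(5).
P(8) = 8 * 7^5 = 8 * 16807 = 134456.

134456


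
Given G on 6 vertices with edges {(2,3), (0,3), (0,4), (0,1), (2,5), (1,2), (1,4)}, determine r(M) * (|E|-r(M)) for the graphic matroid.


r(M) = |V| - c = 6 - 1 = 5.
nullity = |E| - r(M) = 7 - 5 = 2.
Product = 5 * 2 = 10.

10


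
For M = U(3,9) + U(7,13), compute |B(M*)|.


(M1+M2)* = M1* + M2*.
M1* = U(6,9), bases: C(9,6) = 84.
M2* = U(6,13), bases: C(13,6) = 1716.
|B(M*)| = 84 * 1716 = 144144.

144144


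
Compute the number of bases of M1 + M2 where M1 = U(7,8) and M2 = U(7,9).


Bases of a direct sum M1 + M2: |B| = |B(M1)| * |B(M2)|.
|B(U(7,8))| = C(8,7) = 8.
|B(U(7,9))| = C(9,7) = 36.
Total bases = 8 * 36 = 288.

288


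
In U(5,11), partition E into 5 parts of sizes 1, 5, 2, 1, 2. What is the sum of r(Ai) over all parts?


r(Ai) = min(|Ai|, 5) for each part.
Sum = min(1,5) + min(5,5) + min(2,5) + min(1,5) + min(2,5)
    = 1 + 5 + 2 + 1 + 2
    = 11.

11


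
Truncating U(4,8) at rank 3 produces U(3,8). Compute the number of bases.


Truncating U(4,8) to rank 3 gives U(3,8).
Bases of U(3,8) are all 3-element subsets of 8 elements.
Number of bases = C(8,3) = 8! / (3! * 5!) = 56.

56


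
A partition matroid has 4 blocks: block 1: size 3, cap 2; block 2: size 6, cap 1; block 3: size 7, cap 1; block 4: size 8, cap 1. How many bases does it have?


A basis picks exactly ci elements from block i.
Number of bases = product of C(|Si|, ci).
= C(3,2) * C(6,1) * C(7,1) * C(8,1)
= 3 * 6 * 7 * 8
= 1008.

1008


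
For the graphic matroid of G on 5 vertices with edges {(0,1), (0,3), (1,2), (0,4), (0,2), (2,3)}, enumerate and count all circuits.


A circuit in a graphic matroid = edge set of a simple cycle.
G has 5 vertices and 6 edges.
Enumerating all minimal edge subsets forming cycles...
Total circuits found: 3.

3


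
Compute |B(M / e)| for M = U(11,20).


Contracting e from U(11,20) gives U(10,19).
Bases of U(10,19) = C(19,10) = 19! / (10! * 9!) = 92378.

92378


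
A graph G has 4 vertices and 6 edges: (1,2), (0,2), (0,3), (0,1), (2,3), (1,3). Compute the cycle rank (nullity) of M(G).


Cycle rank (nullity) = |E| - r(M) = |E| - (|V| - c).
|E| = 6, |V| = 4, c = 1.
Nullity = 6 - (4 - 1) = 6 - 3 = 3.

3


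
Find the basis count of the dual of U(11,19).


The dual of U(r,n) is U(n-r, n) = U(8,19).
Bases of U(8,19) are all (8)-element subsets.
|B(M*)| = (19 choose 8) = 75582.

75582


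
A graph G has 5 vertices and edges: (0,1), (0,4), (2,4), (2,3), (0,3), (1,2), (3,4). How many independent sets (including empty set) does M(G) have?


An independent set in a graphic matroid is an acyclic edge subset.
G has 5 vertices and 7 edges.
Enumerate all 2^7 = 128 subsets, checking for acyclicity.
Total independent sets = 86.

86


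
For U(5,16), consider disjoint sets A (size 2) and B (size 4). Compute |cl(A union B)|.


|A union B| = 2 + 4 = 6 (disjoint).
In U(5,16), cl(S) = S if |S| < 5, else cl(S) = E.
Since 6 >= 5, cl(A union B) = E.
|cl(A union B)| = 16.

16


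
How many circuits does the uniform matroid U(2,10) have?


In U(2,10), circuits are the (3)-element subsets.
Any set of 3 elements is dependent, and removing any one element gives
an independent set of size 2, so it is a minimal dependent set.
Number of circuits = C(10,3) = 10! / (3! * 7!) = 120.

120


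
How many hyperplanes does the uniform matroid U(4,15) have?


Hyperplanes of U(4,15) are flats of rank 3.
In a uniform matroid, these are exactly the (3)-element subsets.
Count = C(15,3) = (15 * 14 * 13) / (1 * 2 * 3) = 455.

455


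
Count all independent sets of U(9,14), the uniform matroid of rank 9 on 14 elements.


Independent sets of U(9,14) are all subsets of size <= 9.
Count = C(14,0) + C(14,1) + C(14,2) + C(14,3) + C(14,4) + C(14,5) + C(14,6) + C(14,7) + C(14,8) + C(14,9)
     = 1 + 14 + 91 + 364 + 1001 + 2002 + 3003 + 3432 + 3003 + 2002
     = 14913.

14913


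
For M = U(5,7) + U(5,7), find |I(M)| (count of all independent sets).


For a direct sum, |I(M1+M2)| = |I(M1)| * |I(M2)|.
|I(U(5,7))| = sum C(7,k) for k=0..5 = 120.
|I(U(5,7))| = sum C(7,k) for k=0..5 = 120.
Total = 120 * 120 = 14400.

14400


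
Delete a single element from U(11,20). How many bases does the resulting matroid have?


Deleting e from U(11,20) gives U(11,19) since n > r.
Bases of U(11,19) = C(19,11) = 75582.

75582


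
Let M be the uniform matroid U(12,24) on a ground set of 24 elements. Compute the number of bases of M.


Bases of U(12,24) are all 12-element subsets of the 24-element ground set.
Number of bases = C(24,12).
C(24,12) = 24! / (12! * 12!) = 2704156.

2704156


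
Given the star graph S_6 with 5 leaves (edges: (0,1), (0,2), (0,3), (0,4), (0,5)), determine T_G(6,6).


A star on 6 vertices is a tree with 5 edges.
T(x,y) = x^(5) for any tree.
T(6,6) = 6^5 = 7776.

7776


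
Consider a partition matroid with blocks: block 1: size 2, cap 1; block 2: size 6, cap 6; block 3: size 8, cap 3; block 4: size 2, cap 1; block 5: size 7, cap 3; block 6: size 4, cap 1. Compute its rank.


Rank of a partition matroid = sum of min(|Si|, ci) for each block.
= min(2,1) + min(6,6) + min(8,3) + min(2,1) + min(7,3) + min(4,1)
= 1 + 6 + 3 + 1 + 3 + 1
= 15.

15


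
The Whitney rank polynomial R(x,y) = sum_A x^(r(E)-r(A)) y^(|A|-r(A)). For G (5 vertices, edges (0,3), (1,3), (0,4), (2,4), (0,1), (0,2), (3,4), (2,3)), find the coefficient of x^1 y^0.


R(x,y) = sum over A in 2^E of x^(r(E)-r(A)) * y^(|A|-r(A)).
G has 5 vertices, 8 edges. r(E) = 4.
Enumerate all 2^8 = 256 subsets.
Count subsets with r(E)-r(A)=1 and |A|-r(A)=0: 51.

51


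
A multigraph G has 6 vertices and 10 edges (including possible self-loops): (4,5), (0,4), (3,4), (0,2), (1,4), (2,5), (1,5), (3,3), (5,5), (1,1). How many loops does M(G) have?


In a graphic matroid, a loop is a self-loop edge (u,u) with rank 0.
Examining all 10 edges for self-loops...
Self-loops found: (3,3), (5,5), (1,1)
Number of loops = 3.

3


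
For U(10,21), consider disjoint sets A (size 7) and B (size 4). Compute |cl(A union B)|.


|A union B| = 7 + 4 = 11 (disjoint).
In U(10,21), cl(S) = S if |S| < 10, else cl(S) = E.
Since 11 >= 10, cl(A union B) = E.
|cl(A union B)| = 21.

21


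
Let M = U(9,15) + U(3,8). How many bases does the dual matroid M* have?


(M1+M2)* = M1* + M2*.
M1* = U(6,15), bases: C(15,6) = 5005.
M2* = U(5,8), bases: C(8,5) = 56.
|B(M*)| = 5005 * 56 = 280280.

280280


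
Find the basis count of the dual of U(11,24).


The dual of U(r,n) is U(n-r, n) = U(13,24).
Bases of U(13,24) are all (13)-element subsets.
|B(M*)| = C(24,13) = 24! / (13! * 11!) = 2496144.

2496144


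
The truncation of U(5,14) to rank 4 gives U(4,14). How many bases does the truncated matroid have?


Truncating U(5,14) to rank 4 gives U(4,14).
Bases of U(4,14) are all 4-element subsets of 14 elements.
Number of bases = C(14,4) = (14 * 13 * 12 * 11) / (1 * 2 * 3 * 4) = 1001.

1001


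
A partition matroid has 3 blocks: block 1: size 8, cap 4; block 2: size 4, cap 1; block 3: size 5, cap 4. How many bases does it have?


A basis picks exactly ci elements from block i.
Number of bases = product of C(|Si|, ci).
= C(8,4) * C(4,1) * C(5,4)
= 70 * 4 * 5
= 1400.

1400


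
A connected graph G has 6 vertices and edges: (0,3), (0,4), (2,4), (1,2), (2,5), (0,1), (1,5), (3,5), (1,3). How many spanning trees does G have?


By Kirchhoff's matrix tree theorem, the number of spanning trees equals
the determinant of any cofactor of the Laplacian matrix L.
G has 6 vertices and 9 edges.
Computing the (5 x 5) cofactor determinant gives 66.

66


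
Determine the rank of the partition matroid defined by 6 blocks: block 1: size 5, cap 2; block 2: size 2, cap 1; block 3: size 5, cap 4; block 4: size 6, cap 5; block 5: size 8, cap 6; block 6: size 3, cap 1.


Rank of a partition matroid = sum of min(|Si|, ci) for each block.
= min(5,2) + min(2,1) + min(5,4) + min(6,5) + min(8,6) + min(3,1)
= 2 + 1 + 4 + 5 + 6 + 1
= 19.

19


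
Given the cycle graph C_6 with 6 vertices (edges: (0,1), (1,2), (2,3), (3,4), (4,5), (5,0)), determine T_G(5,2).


T(C_6; x,y) = x + x^2 + ... + x^(5) + y.
T(5,2) = 5^1 + 5^2 + 5^3 + 5^4 + 5^5 + 2
= 5 + 25 + 125 + 625 + 3125 + 2
= 3907.

3907


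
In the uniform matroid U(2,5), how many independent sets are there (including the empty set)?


Independent sets of U(2,5) are all subsets of size <= 2.
Count = C(5,0) + C(5,1) + C(5,2)
     = 1 + 5 + 10
     = 16.

16


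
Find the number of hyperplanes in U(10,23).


Hyperplanes of U(10,23) are flats of rank 9.
In a uniform matroid, these are exactly the (9)-element subsets.
Count = C(23,9) = 817190.

817190


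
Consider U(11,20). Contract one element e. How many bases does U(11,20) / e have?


Contracting e from U(11,20) gives U(10,19).
Bases of U(10,19) = C(19,10) = 92378.

92378


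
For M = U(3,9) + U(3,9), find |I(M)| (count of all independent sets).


For a direct sum, |I(M1+M2)| = |I(M1)| * |I(M2)|.
|I(U(3,9))| = sum C(9,k) for k=0..3 = 130.
|I(U(3,9))| = sum C(9,k) for k=0..3 = 130.
Total = 130 * 130 = 16900.

16900


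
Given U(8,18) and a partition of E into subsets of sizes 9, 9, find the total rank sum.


r(Ai) = min(|Ai|, 8) for each part.
Sum = min(9,8) + min(9,8)
    = 8 + 8
    = 16.

16


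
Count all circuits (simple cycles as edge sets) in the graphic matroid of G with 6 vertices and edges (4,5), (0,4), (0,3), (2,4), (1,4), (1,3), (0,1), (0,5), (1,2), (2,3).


A circuit in a graphic matroid = edge set of a simple cycle.
G has 6 vertices and 10 edges.
Enumerating all minimal edge subsets forming cycles...
Total circuits found: 21.

21


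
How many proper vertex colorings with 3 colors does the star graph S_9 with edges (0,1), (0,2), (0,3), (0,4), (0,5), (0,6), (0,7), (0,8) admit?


P(tree, k) = k * (k-1)^(8) for any tree on 9 vertices.
P(3) = 3 * 2^8 = 3 * 256 = 768.

768


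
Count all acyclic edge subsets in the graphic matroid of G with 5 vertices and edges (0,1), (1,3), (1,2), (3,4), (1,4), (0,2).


An independent set in a graphic matroid is an acyclic edge subset.
G has 5 vertices and 6 edges.
Enumerate all 2^6 = 64 subsets, checking for acyclicity.
Total independent sets = 49.

49


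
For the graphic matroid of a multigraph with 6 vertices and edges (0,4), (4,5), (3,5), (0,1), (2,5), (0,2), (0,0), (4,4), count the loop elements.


In a graphic matroid, a loop is a self-loop edge (u,u) with rank 0.
Examining all 8 edges for self-loops...
Self-loops found: (0,0), (4,4)
Number of loops = 2.

2


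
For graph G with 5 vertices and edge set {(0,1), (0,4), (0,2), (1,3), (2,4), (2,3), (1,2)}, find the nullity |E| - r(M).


Cycle rank (nullity) = |E| - r(M) = |E| - (|V| - c).
|E| = 7, |V| = 5, c = 1.
Nullity = 7 - (5 - 1) = 7 - 4 = 3.

3


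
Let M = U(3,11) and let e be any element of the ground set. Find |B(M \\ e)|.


Deleting e from U(3,11) gives U(3,10) since n > r.
Bases of U(3,10) = (10 choose 3) = 120.

120


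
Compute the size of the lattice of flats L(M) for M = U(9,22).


Flats of U(9,22): every subset of size < 9 is a flat, plus E itself.
Count = (22 choose 0) + (22 choose 1) + (22 choose 2) + (22 choose 3) + (22 choose 4) + (22 choose 5) + (22 choose 6) + (22 choose 7) + (22 choose 8) + 1
     = 1 + 22 + 231 + 1540 + 7315 + 26334 + 74613 + 170544 + 319770 + 1
     = 600371.

600371


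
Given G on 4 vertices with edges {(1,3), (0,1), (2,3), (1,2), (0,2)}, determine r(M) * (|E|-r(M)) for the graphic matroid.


r(M) = |V| - c = 4 - 1 = 3.
nullity = |E| - r(M) = 5 - 3 = 2.
Product = 3 * 2 = 6.

6


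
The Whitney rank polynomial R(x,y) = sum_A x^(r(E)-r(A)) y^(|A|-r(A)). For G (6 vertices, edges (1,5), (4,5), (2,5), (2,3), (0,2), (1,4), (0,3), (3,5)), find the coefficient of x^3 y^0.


R(x,y) = sum over A in 2^E of x^(r(E)-r(A)) * y^(|A|-r(A)).
G has 6 vertices, 8 edges. r(E) = 5.
Enumerate all 2^8 = 256 subsets.
Count subsets with r(E)-r(A)=3 and |A|-r(A)=0: 28.

28


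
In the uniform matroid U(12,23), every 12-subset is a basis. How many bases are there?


Bases of U(12,23) are all 12-element subsets of the 23-element ground set.
Number of bases = C(23,12).
C(23,12) = 1352078.

1352078


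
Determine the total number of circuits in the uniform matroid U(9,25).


In U(9,25), circuits are the (10)-element subsets.
Any set of 10 elements is dependent, and removing any one element gives
an independent set of size 9, so it is a minimal dependent set.
Number of circuits = C(25,10) = 3268760.

3268760


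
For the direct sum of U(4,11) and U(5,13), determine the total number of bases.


Bases of a direct sum M1 + M2: |B| = |B(M1)| * |B(M2)|.
|B(U(4,11))| = C(11,4) = 330.
|B(U(5,13))| = C(13,5) = 1287.
Total bases = 330 * 1287 = 424710.

424710


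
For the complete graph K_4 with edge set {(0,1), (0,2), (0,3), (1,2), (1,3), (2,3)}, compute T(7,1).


T(K_4; x,y) = x^3 + 3x^2 + 4xy + 2x + y^3 + 3y^2 + 2y.
Substituting x=7, y=1:
= 343 + 147 + 28 + 14 + 1 + 3 + 2
= 538.

538


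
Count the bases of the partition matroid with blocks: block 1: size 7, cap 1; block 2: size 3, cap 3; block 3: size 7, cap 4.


A basis picks exactly ci elements from block i.
Number of bases = product of C(|Si|, ci).
= C(7,1) * C(3,3) * C(7,4)
= 7 * 1 * 35
= 245.

245


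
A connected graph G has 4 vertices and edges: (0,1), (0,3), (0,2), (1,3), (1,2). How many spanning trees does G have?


By Kirchhoff's matrix tree theorem, the number of spanning trees equals
the determinant of any cofactor of the Laplacian matrix L.
G has 4 vertices and 5 edges.
Computing the (3 x 3) cofactor determinant gives 8.

8


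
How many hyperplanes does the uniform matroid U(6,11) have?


Hyperplanes of U(6,11) are flats of rank 5.
In a uniform matroid, these are exactly the (5)-element subsets.
Count = C(11,5) = 11! / (5! * 6!) = 462.

462


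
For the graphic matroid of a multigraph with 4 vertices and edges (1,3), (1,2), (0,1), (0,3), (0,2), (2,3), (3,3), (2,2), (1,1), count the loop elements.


In a graphic matroid, a loop is a self-loop edge (u,u) with rank 0.
Examining all 9 edges for self-loops...
Self-loops found: (3,3), (2,2), (1,1)
Number of loops = 3.

3


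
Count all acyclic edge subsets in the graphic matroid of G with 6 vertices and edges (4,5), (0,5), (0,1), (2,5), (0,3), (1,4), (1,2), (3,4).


An independent set in a graphic matroid is an acyclic edge subset.
G has 6 vertices and 8 edges.
Enumerate all 2^8 = 256 subsets, checking for acyclicity.
Total independent sets = 194.

194


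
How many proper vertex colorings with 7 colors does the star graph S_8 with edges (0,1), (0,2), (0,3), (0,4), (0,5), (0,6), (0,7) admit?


P(tree, k) = k * (k-1)^(7) for any tree on 8 vertices.
P(7) = 7 * 6^7 = 7 * 279936 = 1959552.

1959552


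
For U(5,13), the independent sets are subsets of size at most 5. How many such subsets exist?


Independent sets of U(5,13) are all subsets of size <= 5.
Count = (13 choose 0) + (13 choose 1) + (13 choose 2) + (13 choose 3) + (13 choose 4) + (13 choose 5)
     = 1 + 13 + 78 + 286 + 715 + 1287
     = 2380.

2380


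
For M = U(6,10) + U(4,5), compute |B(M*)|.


(M1+M2)* = M1* + M2*.
M1* = U(4,10), bases: C(10,4) = 210.
M2* = U(1,5), bases: C(5,1) = 5.
|B(M*)| = 210 * 5 = 1050.

1050


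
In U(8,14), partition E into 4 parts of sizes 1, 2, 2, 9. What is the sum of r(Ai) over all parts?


r(Ai) = min(|Ai|, 8) for each part.
Sum = min(1,8) + min(2,8) + min(2,8) + min(9,8)
    = 1 + 2 + 2 + 8
    = 13.

13


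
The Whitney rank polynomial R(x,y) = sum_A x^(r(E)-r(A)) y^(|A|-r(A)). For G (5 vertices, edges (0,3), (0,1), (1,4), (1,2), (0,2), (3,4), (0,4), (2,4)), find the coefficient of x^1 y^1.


R(x,y) = sum over A in 2^E of x^(r(E)-r(A)) * y^(|A|-r(A)).
G has 5 vertices, 8 edges. r(E) = 4.
Enumerate all 2^8 = 256 subsets.
Count subsets with r(E)-r(A)=1 and |A|-r(A)=1: 30.

30


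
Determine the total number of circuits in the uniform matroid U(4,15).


In U(4,15), circuits are the (5)-element subsets.
Any set of 5 elements is dependent, and removing any one element gives
an independent set of size 4, so it is a minimal dependent set.
Number of circuits = (15 choose 5) = 3003.

3003


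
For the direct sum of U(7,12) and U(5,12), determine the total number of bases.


Bases of a direct sum M1 + M2: |B| = |B(M1)| * |B(M2)|.
|B(U(7,12))| = C(12,7) = 792.
|B(U(5,12))| = C(12,5) = 792.
Total bases = 792 * 792 = 627264.

627264


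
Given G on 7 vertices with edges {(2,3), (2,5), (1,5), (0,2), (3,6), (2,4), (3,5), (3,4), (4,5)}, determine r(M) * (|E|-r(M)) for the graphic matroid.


r(M) = |V| - c = 7 - 1 = 6.
nullity = |E| - r(M) = 9 - 6 = 3.
Product = 6 * 3 = 18.

18


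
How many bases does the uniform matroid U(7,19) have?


Bases of U(7,19) are all 7-element subsets of the 19-element ground set.
Number of bases = C(19,7).
C(19,7) = 19! / (7! * 12!) = 50388.

50388


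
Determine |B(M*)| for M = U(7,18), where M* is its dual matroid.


The dual of U(r,n) is U(n-r, n) = U(11,18).
Bases of U(11,18) are all (11)-element subsets.
|B(M*)| = (18 choose 11) = 31824.

31824


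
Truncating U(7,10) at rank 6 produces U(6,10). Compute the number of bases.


Truncating U(7,10) to rank 6 gives U(6,10).
Bases of U(6,10) are all 6-element subsets of 10 elements.
Number of bases = C(10,6) = 10! / (6! * 4!) = 210.

210


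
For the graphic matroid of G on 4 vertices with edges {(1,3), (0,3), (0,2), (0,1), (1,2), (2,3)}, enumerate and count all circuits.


A circuit in a graphic matroid = edge set of a simple cycle.
G has 4 vertices and 6 edges.
Enumerating all minimal edge subsets forming cycles...
Total circuits found: 7.

7


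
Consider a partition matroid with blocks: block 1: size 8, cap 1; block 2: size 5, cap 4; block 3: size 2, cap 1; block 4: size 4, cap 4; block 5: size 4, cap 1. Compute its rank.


Rank of a partition matroid = sum of min(|Si|, ci) for each block.
= min(8,1) + min(5,4) + min(2,1) + min(4,4) + min(4,1)
= 1 + 4 + 1 + 4 + 1
= 11.

11


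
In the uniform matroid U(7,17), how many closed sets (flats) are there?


Flats of U(7,17): every subset of size < 7 is a flat, plus E itself.
Count = (17 choose 0) + (17 choose 1) + (17 choose 2) + (17 choose 3) + (17 choose 4) + (17 choose 5) + (17 choose 6) + 1
     = 1 + 17 + 136 + 680 + 2380 + 6188 + 12376 + 1
     = 21779.

21779


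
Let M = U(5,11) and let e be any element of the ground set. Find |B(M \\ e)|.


Deleting e from U(5,11) gives U(5,10) since n > r.
Bases of U(5,10) = (10 choose 5) = 252.

252


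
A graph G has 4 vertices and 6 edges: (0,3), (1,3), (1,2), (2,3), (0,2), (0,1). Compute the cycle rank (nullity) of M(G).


Cycle rank (nullity) = |E| - r(M) = |E| - (|V| - c).
|E| = 6, |V| = 4, c = 1.
Nullity = 6 - (4 - 1) = 6 - 3 = 3.

3


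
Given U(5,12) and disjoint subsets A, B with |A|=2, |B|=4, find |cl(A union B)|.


|A union B| = 2 + 4 = 6 (disjoint).
In U(5,12), cl(S) = S if |S| < 5, else cl(S) = E.
Since 6 >= 5, cl(A union B) = E.
|cl(A union B)| = 12.

12


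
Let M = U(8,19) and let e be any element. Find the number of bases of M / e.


Contracting e from U(8,19) gives U(7,18).
Bases of U(7,18) = (18 choose 7) = 31824.

31824


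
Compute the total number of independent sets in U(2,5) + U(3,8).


For a direct sum, |I(M1+M2)| = |I(M1)| * |I(M2)|.
|I(U(2,5))| = sum C(5,k) for k=0..2 = 16.
|I(U(3,8))| = sum C(8,k) for k=0..3 = 93.
Total = 16 * 93 = 1488.

1488


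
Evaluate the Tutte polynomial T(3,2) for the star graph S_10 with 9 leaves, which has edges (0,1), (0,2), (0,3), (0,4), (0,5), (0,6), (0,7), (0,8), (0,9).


A star on 10 vertices is a tree with 9 edges.
T(x,y) = x^(9) for any tree.
T(3,2) = 3^9 = 19683.

19683


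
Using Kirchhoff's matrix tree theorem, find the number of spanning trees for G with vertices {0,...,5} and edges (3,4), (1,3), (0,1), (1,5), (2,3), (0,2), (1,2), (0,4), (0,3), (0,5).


By Kirchhoff's matrix tree theorem, the number of spanning trees equals
the determinant of any cofactor of the Laplacian matrix L.
G has 6 vertices and 10 edges.
Computing the (5 x 5) cofactor determinant gives 99.

99


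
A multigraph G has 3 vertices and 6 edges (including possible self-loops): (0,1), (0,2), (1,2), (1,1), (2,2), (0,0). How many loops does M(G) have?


In a graphic matroid, a loop is a self-loop edge (u,u) with rank 0.
Examining all 6 edges for self-loops...
Self-loops found: (1,1), (2,2), (0,0)
Number of loops = 3.

3


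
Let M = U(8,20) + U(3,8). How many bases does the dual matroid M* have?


(M1+M2)* = M1* + M2*.
M1* = U(12,20), bases: C(20,12) = 125970.
M2* = U(5,8), bases: C(8,5) = 56.
|B(M*)| = 125970 * 56 = 7054320.

7054320


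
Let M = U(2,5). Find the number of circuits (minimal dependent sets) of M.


In U(2,5), circuits are the (3)-element subsets.
Any set of 3 elements is dependent, and removing any one element gives
an independent set of size 2, so it is a minimal dependent set.
Number of circuits = C(5,3) = (5 * 4 * 3) / (1 * 2 * 3) = 10.

10


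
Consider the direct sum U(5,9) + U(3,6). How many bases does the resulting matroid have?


Bases of a direct sum M1 + M2: |B| = |B(M1)| * |B(M2)|.
|B(U(5,9))| = C(9,5) = 126.
|B(U(3,6))| = C(6,3) = 20.
Total bases = 126 * 20 = 2520.

2520


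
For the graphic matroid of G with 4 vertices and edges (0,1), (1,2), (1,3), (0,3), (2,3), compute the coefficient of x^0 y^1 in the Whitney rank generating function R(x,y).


R(x,y) = sum over A in 2^E of x^(r(E)-r(A)) * y^(|A|-r(A)).
G has 4 vertices, 5 edges. r(E) = 3.
Enumerate all 2^5 = 32 subsets.
Count subsets with r(E)-r(A)=0 and |A|-r(A)=1: 5.

5


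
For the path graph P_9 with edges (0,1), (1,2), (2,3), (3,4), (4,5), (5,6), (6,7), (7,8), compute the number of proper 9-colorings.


P(P_9, k) = k * (k-1)^(8).
P(9) = 9 * 8^8 = 9 * 16777216 = 150994944.

150994944


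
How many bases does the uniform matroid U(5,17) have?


Bases of U(5,17) are all 5-element subsets of the 17-element ground set.
Number of bases = C(17,5).
(17 choose 5) = 6188.

6188


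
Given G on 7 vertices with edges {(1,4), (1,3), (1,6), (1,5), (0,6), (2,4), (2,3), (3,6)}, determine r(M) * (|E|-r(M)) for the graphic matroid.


r(M) = |V| - c = 7 - 1 = 6.
nullity = |E| - r(M) = 8 - 6 = 2.
Product = 6 * 2 = 12.

12


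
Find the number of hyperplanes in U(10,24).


Hyperplanes of U(10,24) are flats of rank 9.
In a uniform matroid, these are exactly the (9)-element subsets.
Count = (24 choose 9) = 1307504.

1307504


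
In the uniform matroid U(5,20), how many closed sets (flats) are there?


Flats of U(5,20): every subset of size < 5 is a flat, plus E itself.
Count = C(20,0) + C(20,1) + C(20,2) + C(20,3) + C(20,4) + 1
     = 1 + 20 + 190 + 1140 + 4845 + 1
     = 6197.

6197


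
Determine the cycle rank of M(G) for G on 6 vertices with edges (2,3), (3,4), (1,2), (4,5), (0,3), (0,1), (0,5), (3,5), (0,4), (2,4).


Cycle rank (nullity) = |E| - r(M) = |E| - (|V| - c).
|E| = 10, |V| = 6, c = 1.
Nullity = 10 - (6 - 1) = 10 - 5 = 5.

5


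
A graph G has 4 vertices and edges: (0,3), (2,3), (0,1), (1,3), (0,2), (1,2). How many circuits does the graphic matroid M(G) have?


A circuit in a graphic matroid = edge set of a simple cycle.
G has 4 vertices and 6 edges.
Enumerating all minimal edge subsets forming cycles...
Total circuits found: 7.

7


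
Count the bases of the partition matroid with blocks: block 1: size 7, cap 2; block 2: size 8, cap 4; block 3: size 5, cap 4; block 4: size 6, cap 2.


A basis picks exactly ci elements from block i.
Number of bases = product of C(|Si|, ci).
= C(7,2) * C(8,4) * C(5,4) * C(6,2)
= 21 * 70 * 5 * 15
= 110250.

110250


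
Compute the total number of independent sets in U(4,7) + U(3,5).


For a direct sum, |I(M1+M2)| = |I(M1)| * |I(M2)|.
|I(U(4,7))| = sum C(7,k) for k=0..4 = 99.
|I(U(3,5))| = sum C(5,k) for k=0..3 = 26.
Total = 99 * 26 = 2574.

2574


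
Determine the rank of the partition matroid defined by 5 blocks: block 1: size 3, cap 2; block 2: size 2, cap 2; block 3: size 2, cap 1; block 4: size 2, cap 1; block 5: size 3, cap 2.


Rank of a partition matroid = sum of min(|Si|, ci) for each block.
= min(3,2) + min(2,2) + min(2,1) + min(2,1) + min(3,2)
= 2 + 2 + 1 + 1 + 2
= 8.

8


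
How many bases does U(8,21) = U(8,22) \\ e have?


Deleting e from U(8,22) gives U(8,21) since n > r.
Bases of U(8,21) = C(21,8) = 203490.

203490


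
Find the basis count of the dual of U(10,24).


The dual of U(r,n) is U(n-r, n) = U(14,24).
Bases of U(14,24) are all (14)-element subsets.
|B(M*)| = C(24,14) = 24! / (14! * 10!) = 1961256.

1961256


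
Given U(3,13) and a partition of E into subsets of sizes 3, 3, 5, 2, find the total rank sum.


r(Ai) = min(|Ai|, 3) for each part.
Sum = min(3,3) + min(3,3) + min(5,3) + min(2,3)
    = 3 + 3 + 3 + 2
    = 11.

11


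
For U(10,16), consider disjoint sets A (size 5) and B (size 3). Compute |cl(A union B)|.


|A union B| = 5 + 3 = 8 (disjoint).
In U(10,16), cl(S) = S if |S| < 10, else cl(S) = E.
Since 8 < 10, cl(A union B) = A union B.
|cl(A union B)| = 8.

8


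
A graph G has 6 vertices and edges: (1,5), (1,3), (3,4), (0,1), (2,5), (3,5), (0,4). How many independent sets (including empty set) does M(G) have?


An independent set in a graphic matroid is an acyclic edge subset.
G has 6 vertices and 7 edges.
Enumerate all 2^7 = 128 subsets, checking for acyclicity.
Total independent sets = 104.

104


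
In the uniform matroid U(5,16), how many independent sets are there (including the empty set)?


Independent sets of U(5,16) are all subsets of size <= 5.
Count = (16 choose 0) + (16 choose 1) + (16 choose 2) + (16 choose 3) + (16 choose 4) + (16 choose 5)
     = 1 + 16 + 120 + 560 + 1820 + 4368
     = 6885.

6885


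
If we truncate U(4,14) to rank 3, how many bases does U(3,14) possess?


Truncating U(4,14) to rank 3 gives U(3,14).
Bases of U(3,14) are all 3-element subsets of 14 elements.
Number of bases = (14 choose 3) = 364.

364


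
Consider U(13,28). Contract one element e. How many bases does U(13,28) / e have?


Contracting e from U(13,28) gives U(12,27).
Bases of U(12,27) = (27 choose 12) = 17383860.

17383860


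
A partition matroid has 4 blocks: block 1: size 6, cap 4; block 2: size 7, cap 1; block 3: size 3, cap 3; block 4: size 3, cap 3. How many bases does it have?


A basis picks exactly ci elements from block i.
Number of bases = product of C(|Si|, ci).
= C(6,4) * C(7,1) * C(3,3) * C(3,3)
= 15 * 7 * 1 * 1
= 105.

105


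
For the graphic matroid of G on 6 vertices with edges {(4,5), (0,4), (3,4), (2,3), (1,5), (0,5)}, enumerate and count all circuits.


A circuit in a graphic matroid = edge set of a simple cycle.
G has 6 vertices and 6 edges.
Enumerating all minimal edge subsets forming cycles...
Total circuits found: 1.

1


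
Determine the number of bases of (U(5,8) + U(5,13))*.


(M1+M2)* = M1* + M2*.
M1* = U(3,8), bases: C(8,3) = 56.
M2* = U(8,13), bases: C(13,8) = 1287.
|B(M*)| = 56 * 1287 = 72072.

72072


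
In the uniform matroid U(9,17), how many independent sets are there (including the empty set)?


Independent sets of U(9,17) are all subsets of size <= 9.
Count = (17 choose 0) + (17 choose 1) + (17 choose 2) + (17 choose 3) + (17 choose 4) + (17 choose 5) + (17 choose 6) + (17 choose 7) + (17 choose 8) + (17 choose 9)
     = 1 + 17 + 136 + 680 + 2380 + 6188 + 12376 + 19448 + 24310 + 24310
     = 89846.

89846


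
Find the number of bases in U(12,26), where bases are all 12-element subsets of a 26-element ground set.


Bases of U(12,26) are all 12-element subsets of the 26-element ground set.
Number of bases = C(26,12).
C(26,12) = 9657700.

9657700


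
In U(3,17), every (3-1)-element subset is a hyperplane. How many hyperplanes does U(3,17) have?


Hyperplanes of U(3,17) are flats of rank 2.
In a uniform matroid, these are exactly the (2)-element subsets.
Count = C(17,2) = (17 * 16) / (1 * 2) = 136.

136


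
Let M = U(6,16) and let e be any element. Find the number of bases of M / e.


Contracting e from U(6,16) gives U(5,15).
Bases of U(5,15) = C(15,5) = 15! / (5! * 10!) = 3003.

3003


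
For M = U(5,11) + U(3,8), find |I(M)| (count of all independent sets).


For a direct sum, |I(M1+M2)| = |I(M1)| * |I(M2)|.
|I(U(5,11))| = sum C(11,k) for k=0..5 = 1024.
|I(U(3,8))| = sum C(8,k) for k=0..3 = 93.
Total = 1024 * 93 = 95232.

95232


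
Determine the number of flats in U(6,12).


Flats of U(6,12): every subset of size < 6 is a flat, plus E itself.
Count = (12 choose 0) + (12 choose 1) + (12 choose 2) + (12 choose 3) + (12 choose 4) + (12 choose 5) + 1
     = 1 + 12 + 66 + 220 + 495 + 792 + 1
     = 1587.

1587


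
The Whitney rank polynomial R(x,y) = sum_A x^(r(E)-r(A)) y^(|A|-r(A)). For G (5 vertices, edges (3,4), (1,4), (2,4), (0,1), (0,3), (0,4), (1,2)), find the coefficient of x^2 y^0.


R(x,y) = sum over A in 2^E of x^(r(E)-r(A)) * y^(|A|-r(A)).
G has 5 vertices, 7 edges. r(E) = 4.
Enumerate all 2^7 = 128 subsets.
Count subsets with r(E)-r(A)=2 and |A|-r(A)=0: 21.

21


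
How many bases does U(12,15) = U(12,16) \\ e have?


Deleting e from U(12,16) gives U(12,15) since n > r.
Bases of U(12,15) = (15 choose 12) = 455.

455


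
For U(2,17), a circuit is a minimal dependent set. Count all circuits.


In U(2,17), circuits are the (3)-element subsets.
Any set of 3 elements is dependent, and removing any one element gives
an independent set of size 2, so it is a minimal dependent set.
Number of circuits = (17 choose 3) = 680.

680


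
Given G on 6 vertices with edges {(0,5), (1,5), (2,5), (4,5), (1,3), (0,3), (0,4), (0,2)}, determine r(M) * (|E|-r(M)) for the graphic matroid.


r(M) = |V| - c = 6 - 1 = 5.
nullity = |E| - r(M) = 8 - 5 = 3.
Product = 5 * 3 = 15.

15


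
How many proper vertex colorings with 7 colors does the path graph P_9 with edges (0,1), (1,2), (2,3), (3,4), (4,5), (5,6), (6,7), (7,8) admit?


P(P_9, k) = k * (k-1)^(8).
P(7) = 7 * 6^8 = 7 * 1679616 = 11757312.

11757312


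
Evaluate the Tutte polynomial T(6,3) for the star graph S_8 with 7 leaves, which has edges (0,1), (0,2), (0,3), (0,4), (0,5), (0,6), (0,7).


A star on 8 vertices is a tree with 7 edges.
T(x,y) = x^(7) for any tree.
T(6,3) = 6^7 = 279936.

279936


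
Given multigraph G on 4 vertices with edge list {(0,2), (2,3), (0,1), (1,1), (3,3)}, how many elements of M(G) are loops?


In a graphic matroid, a loop is a self-loop edge (u,u) with rank 0.
Examining all 5 edges for self-loops...
Self-loops found: (1,1), (3,3)
Number of loops = 2.

2


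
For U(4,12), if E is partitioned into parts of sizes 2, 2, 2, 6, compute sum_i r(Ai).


r(Ai) = min(|Ai|, 4) for each part.
Sum = min(2,4) + min(2,4) + min(2,4) + min(6,4)
    = 2 + 2 + 2 + 4
    = 10.

10
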